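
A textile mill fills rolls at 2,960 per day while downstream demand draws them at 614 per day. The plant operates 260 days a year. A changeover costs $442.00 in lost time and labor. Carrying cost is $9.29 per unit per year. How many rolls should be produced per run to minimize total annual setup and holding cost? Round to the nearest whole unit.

Annual demand D = 614 × 260 = 159,640.
Production build-up factor (1 − d/p) = 1 − 614/2,960 = 0.7926.
Q* = √(2DS / (H(1 − d/p))) = √(2 × 159,640 × 442 / (9.29 × 0.7926)).
= √(141,121,760 / 7.363) ≈ 4377.952.

Q* ≈ 4,378 rolls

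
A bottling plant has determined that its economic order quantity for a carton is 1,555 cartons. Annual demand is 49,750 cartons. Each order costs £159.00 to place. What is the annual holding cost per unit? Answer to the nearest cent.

Invert the EOQ relation Q*² = 2DS/H.
From Q* = √(2DS/H): H = 2DS / Q*² = 2 × 49,750 × 159 / 1,555² = 6.5427.

H ≈ £6.54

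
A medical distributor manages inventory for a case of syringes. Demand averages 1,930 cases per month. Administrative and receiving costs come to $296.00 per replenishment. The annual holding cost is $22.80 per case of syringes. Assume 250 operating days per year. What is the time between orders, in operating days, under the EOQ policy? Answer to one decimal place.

Annual demand D = 1,930 × 12 = 23,160.
Q* = √(2DS/H) = √(2 × 23,160 × 296 / 22.8) ≈ 775.47.
Cycle time = Q*/D × 250 = 775.47 / 23,160 × 250 ≈ 8.371 days.

T ≈ 8.4 days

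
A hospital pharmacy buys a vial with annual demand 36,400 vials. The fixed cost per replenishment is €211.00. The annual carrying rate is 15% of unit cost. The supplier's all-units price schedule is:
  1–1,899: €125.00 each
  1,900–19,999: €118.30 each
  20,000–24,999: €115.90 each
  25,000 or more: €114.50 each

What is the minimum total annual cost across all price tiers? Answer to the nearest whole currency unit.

Holding cost per unit per year at price C is H = 0.15·C.
Candidates are each tier's EOQ (if it falls in that tier) and each price-break quantity.
EOQ at €125.00 = 905.1 (feasible in tier 1): TC = 36,400×€125.00 + (36,400/905.1)×211 + (905.1/2)×0.15×€125.00 = €4,566,971.00.
EOQ at €118.30 = 930.4 < 1900, so use break Q=1900: TC = 36,400×€118.30 + (36,400/1900.0)×211 + (1900.0/2)×0.15×€118.30 = €4,327,020.07.
EOQ at €115.90 = 940.0 < 20000, so use break Q=20000: TC = 36,400×€115.90 + (36,400/20000.0)×211 + (20000.0/2)×0.15×€115.90 = €4,392,994.02.
EOQ at €114.50 = 945.7 < 25000, so use break Q=25000: TC = 36,400×€114.50 + (36,400/25000.0)×211 + (25000.0/2)×0.15×€114.50 = €4,382,794.72.
Lowest total cost among the candidates is at Q = 1900.0.

TC* ≈ €4,327,020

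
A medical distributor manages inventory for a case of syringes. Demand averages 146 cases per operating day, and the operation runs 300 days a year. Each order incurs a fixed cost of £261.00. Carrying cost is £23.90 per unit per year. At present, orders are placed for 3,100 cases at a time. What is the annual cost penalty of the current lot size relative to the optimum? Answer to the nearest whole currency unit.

Annual demand D = 146 × 300 = 43,800.
EOQ = √(2DS/H) = √(2 × 43,800 × 261 / 23.9) ≈ 978.08.
Cost at Q* = (D/Q*)S + (Q*/2)H = √(2DSH) ≈ £23,376.06.
Cost at Q = 3,100: (43,800/3,100)×261 + (3,100/2)×23.9 = £3,687.68 + £37,045.00 = £40,732.68.
Excess = £40,732.68 − £23,376.06 = £17,356.62.

Extra cost ≈ £17,357 per year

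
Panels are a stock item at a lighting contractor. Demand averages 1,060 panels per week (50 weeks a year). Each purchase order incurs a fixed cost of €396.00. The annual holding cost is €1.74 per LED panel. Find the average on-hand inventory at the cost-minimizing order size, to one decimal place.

Annual demand D = 1,060 × 50 = 53,000.
EOQ = √(2DS/H) = √(2 × 53,000 × 396 / 1.74) ≈ 4911.63.
Average inventory = Q*/2 ≈ 4911.63 / 2 = 2455.816.

Average inventory ≈ 2,455.8 panels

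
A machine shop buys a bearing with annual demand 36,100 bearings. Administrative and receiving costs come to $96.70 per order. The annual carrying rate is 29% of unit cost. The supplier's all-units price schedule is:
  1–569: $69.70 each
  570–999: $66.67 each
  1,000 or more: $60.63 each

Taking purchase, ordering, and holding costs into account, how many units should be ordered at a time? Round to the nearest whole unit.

Holding cost per unit per year at price C is H = 0.29·C.
Evaluate total cost at each tier's feasible EOQ or, if the EOQ is below the tier, at the tier's minimum quantity.
Tier 1 ($69.70): EOQ = 587.7 exceeds tier's upper bound 569, so this tier is dominated.
EOQ at $66.67 = 600.9 (feasible in tier 2): TC = 36,100×$66.67 + (36,100/600.9)×96.7 + (600.9/2)×0.29×$66.67 = $2,418,405.39.
EOQ at $60.63 = 630.1 < 1000, so use break Q=1000: TC = 36,100×$60.63 + (36,100/1000.0)×96.7 + (1000.0/2)×0.29×$60.63 = $2,201,025.22.
Lowest total cost is $2,201,025.22 at Q = 1000.0.

Q* ≈ 1,000 bearings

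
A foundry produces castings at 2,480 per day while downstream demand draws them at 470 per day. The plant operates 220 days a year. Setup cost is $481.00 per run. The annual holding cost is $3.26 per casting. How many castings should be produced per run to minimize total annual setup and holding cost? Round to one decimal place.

Annual demand D = 470 × 220 = 103,400.
Production build-up factor (1 − d/p) = 1 − 470/2,480 = 0.8105.
Q* = √(2DS / (H(1 − d/p))) = √(2 × 103,400 × 481 / (3.26 × 0.8105)).
= √(99,470,800 / 2.6422) ≈ 6135.738.

Q* ≈ 6,135.7 castings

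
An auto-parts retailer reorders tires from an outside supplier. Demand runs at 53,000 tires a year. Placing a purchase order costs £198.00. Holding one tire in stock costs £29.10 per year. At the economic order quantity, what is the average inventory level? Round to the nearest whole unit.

Q* = √(2DS/H) = √(2 × 53,000 × 198 / 29.1) ≈ 849.26.
Average inventory = Q*/2 ≈ 849.26 / 2 = 424.628.

Average inventory ≈ 425 tires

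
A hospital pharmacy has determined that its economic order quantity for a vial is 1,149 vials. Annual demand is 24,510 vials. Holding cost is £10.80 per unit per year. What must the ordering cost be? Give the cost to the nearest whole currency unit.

S ≈ £291

Squaring Q* = √(2DS/H) gives Q*² = 2DS/H.
From Q* = √(2DS/H): S = Q*²H / (2D) = 1,149² × 10.8 / (2 × 24,510) = 290.8644.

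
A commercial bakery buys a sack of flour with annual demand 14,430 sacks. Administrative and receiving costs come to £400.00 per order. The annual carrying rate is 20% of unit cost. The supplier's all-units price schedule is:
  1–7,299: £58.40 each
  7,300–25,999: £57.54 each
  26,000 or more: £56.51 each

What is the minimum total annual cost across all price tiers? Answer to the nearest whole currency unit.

TC* ≈ £854,324

Holding cost per unit per year at price C is H = 0.20·C.
Candidates are each tier's EOQ (if it falls in that tier) and each price-break quantity.
EOQ at £58.40 = 994.2 (feasible in tier 1): TC = 14,430×£58.40 + (14,430/994.2)×400 + (994.2/2)×0.20×£58.40 = £854,323.80.
EOQ at £57.54 = 1001.6 < 7300, so use break Q=7300: TC = 14,430×£57.54 + (14,430/7300.0)×400 + (7300.0/2)×0.20×£57.54 = £873,097.08.
EOQ at £56.51 = 1010.6 < 26000, so use break Q=26000: TC = 14,430×£56.51 + (14,430/26000.0)×400 + (26000.0/2)×0.20×£56.51 = £962,587.30.
Lowest total cost among the candidates is at Q = 994.2.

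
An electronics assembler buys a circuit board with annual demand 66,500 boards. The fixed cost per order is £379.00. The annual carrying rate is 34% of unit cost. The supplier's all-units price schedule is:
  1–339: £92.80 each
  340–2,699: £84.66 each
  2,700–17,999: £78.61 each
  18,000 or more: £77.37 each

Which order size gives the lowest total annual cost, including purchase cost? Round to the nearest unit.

Holding cost per unit per year at price C is H = 0.34·C.
For each price level, check whether its EOQ is feasible; otherwise the best quantity at that price is the breakpoint.
Tier 1 (£92.80): EOQ = 1264.0 exceeds tier's upper bound 339, so this tier is dominated.
EOQ at £84.66 = 1323.3 (feasible in tier 2): TC = 66,500×£84.66 + (66,500/1323.3)×379 + (1323.3/2)×0.34×£84.66 = £5,667,981.14.
EOQ at £78.61 = 1373.3 < 2700, so use break Q=2700: TC = 66,500×£78.61 + (66,500/2700.0)×379 + (2700.0/2)×0.34×£78.61 = £5,272,981.62.
EOQ at £77.37 = 1384.3 < 18000, so use break Q=18000: TC = 66,500×£77.37 + (66,500/18000.0)×379 + (18000.0/2)×0.34×£77.37 = £5,383,257.39.
Lowest total cost is £5,272,981.62 at Q = 2700.0.

Q* ≈ 2,700 boards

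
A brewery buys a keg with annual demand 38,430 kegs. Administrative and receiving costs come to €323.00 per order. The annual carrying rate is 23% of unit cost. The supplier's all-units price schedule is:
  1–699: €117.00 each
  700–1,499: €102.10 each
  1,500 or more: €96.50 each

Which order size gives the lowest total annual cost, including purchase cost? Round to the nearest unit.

Q* ≈ 1,500 kegs

Holding cost per unit per year at price C is H = 0.23·C.
Candidates are each tier's EOQ (if it falls in that tier) and each price-break quantity.
Tier 1 (€117.00): EOQ = 960.5 exceeds tier's upper bound 699, so this tier is dominated.
EOQ at €102.10 = 1028.2 (feasible in tier 2): TC = 38,430×€102.10 + (38,430/1028.2)×323 + (1028.2/2)×0.23×€102.10 = €3,947,848.06.
EOQ at €96.50 = 1057.6 < 1500, so use break Q=1500: TC = 38,430×€96.50 + (38,430/1500.0)×323 + (1500.0/2)×0.23×€96.50 = €3,733,416.51.
Lowest total cost is €3,733,416.51 at Q = 1500.0.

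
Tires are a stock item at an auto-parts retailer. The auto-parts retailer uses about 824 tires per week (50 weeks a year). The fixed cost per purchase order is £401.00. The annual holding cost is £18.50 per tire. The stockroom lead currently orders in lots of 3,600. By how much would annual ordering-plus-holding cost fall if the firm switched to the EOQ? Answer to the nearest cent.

Extra cost ≈ £13,165.06 per year

Annual demand D = 824 × 50 = 41,200.
EOQ = √(2DS/H) = √(2 × 41,200 × 401 / 18.5) ≈ 1336.44.
Cost at Q* = (D/Q*)S + (Q*/2)H = √(2DSH) ≈ £24,724.17.
Cost at Q = 3,600: (41,200/3,600)×401 + (3,600/2)×18.5 = £4,589.22 + £33,300.00 = £37,889.22.
Excess = £37,889.22 − £24,724.17 = £13,165.06.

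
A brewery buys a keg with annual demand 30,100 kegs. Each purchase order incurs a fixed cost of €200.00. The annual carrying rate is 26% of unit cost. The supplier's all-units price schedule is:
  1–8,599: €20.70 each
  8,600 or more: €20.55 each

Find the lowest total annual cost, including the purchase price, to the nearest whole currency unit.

TC* ≈ €631,120

Holding cost per unit per year at price C is H = 0.26·C.
For each price level, check whether its EOQ is feasible; otherwise the best quantity at that price is the breakpoint.
EOQ at €20.70 = 1495.7 (feasible in tier 1): TC = 30,100×€20.70 + (30,100/1495.7)×200 + (1495.7/2)×0.26×€20.70 = €631,119.80.
EOQ at €20.55 = 1501.1 < 8600, so use break Q=8600: TC = 30,100×€20.55 + (30,100/8600.0)×200 + (8600.0/2)×0.26×€20.55 = €642,229.90.
Lowest total cost among the candidates is at Q = 1495.7.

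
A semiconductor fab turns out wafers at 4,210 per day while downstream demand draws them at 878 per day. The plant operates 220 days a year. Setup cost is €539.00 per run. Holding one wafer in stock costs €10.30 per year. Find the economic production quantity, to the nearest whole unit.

Annual demand D = 878 × 220 = 193,160.
Production build-up factor (1 − d/p) = 1 − 878/4,210 = 0.7914.
Q* = √(2DS / (H(1 − d/p))) = √(2 × 193,160 × 539 / (10.3 × 0.7914)).
= √(208,226,480 / 8.1519) ≈ 5054.031.

Q* ≈ 5,054 wafers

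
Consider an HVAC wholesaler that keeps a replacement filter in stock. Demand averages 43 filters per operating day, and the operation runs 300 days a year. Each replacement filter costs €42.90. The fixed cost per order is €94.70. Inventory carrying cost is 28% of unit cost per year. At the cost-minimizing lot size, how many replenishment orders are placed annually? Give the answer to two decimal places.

Annual demand D = 43 × 300 = 12,900.
Holding cost H = 0.28 × €42.90 = €12.0120 per unit per year.
EOQ = √(2DS/H) = √(2 × 12,900 × 94.7 / 12.012) ≈ 451.00.
Orders per year = D / Q* = 12,900 / 451.00 ≈ 28.603.

N ≈ 28.60 orders per year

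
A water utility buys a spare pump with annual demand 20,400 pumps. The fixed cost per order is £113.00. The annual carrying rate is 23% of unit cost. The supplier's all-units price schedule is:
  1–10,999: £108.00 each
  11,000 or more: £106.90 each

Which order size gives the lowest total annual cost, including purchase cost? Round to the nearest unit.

Holding cost per unit per year at price C is H = 0.23·C.
Candidates are each tier's EOQ (if it falls in that tier) and each price-break quantity.
EOQ at £108.00 = 430.8 (feasible in tier 1): TC = 20,400×£108.00 + (20,400/430.8)×113 + (430.8/2)×0.23×£108.00 = £2,213,901.51.
EOQ at £106.90 = 433.0 < 11000, so use break Q=11000: TC = 20,400×£106.90 + (20,400/11000.0)×113 + (11000.0/2)×0.23×£106.90 = £2,316,198.06.
Lowest total cost is £2,213,901.51 at Q = 430.8.

Q* ≈ 431 pumps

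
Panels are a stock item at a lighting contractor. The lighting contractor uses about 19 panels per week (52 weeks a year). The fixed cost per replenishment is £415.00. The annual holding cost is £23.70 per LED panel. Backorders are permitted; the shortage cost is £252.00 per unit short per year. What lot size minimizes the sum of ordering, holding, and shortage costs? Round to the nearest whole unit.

Q* ≈ 195 panels

Annual demand D = 19 × 52 = 988.
With planned backorders, Q* = √(2DS/H) · √((H+B)/B).
√(2DS/H) = √(2 × 988 × 415 / 23.7) = 186.013.
√((H+B)/B) = √((23.7+252)/252) = 1.0460.
Q* ≈ 194.564.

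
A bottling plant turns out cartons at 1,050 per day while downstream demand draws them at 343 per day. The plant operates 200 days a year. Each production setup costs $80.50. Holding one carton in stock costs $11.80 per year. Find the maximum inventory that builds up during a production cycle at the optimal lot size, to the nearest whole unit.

Annual demand D = 343 × 200 = 68,600.
Production build-up factor (1 − d/p) = 1 − 343/1,050 = 0.6733.
Q* = √(2DS / (H(1 − d/p))) = √(2 × 68,600 × 80.5 / (11.8 × 0.6733)).
= √(11,044,600 / 7.9453) ≈ 1179.014.
Maximum inventory = Q*(1 − d/p) = 1179.014 × 0.6733 ≈ 793.869.

I_max ≈ 794 cartons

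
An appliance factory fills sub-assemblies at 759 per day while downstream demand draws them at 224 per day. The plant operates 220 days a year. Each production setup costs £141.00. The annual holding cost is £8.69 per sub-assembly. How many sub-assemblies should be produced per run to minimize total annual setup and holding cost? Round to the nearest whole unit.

Q* ≈ 1,506 sub-assemblies

Annual demand D = 224 × 220 = 49,280.
Production build-up factor (1 − d/p) = 1 − 224/759 = 0.7049.
Q* = √(2DS / (H(1 − d/p))) = √(2 × 49,280 × 141 / (8.69 × 0.7049)).
= √(13,896,960 / 6.1254) ≈ 1506.239.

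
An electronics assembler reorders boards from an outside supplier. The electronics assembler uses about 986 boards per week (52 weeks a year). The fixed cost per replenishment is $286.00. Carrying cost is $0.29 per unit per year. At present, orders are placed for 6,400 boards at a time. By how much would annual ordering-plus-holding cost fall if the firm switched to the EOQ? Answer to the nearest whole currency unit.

Extra cost ≈ $303 per year

Annual demand D = 986 × 52 = 51,272.
EOQ = √(2DS/H) = √(2 × 51,272 × 286 / 0.29) ≈ 10056.32.
Cost at Q* = (D/Q*)S + (Q*/2)H = √(2DSH) ≈ $2,916.33.
Cost at Q = 6,400: (51,272/6,400)×286 + (6,400/2)×0.29 = $2,291.22 + $928.00 = $3,219.22.
Excess = $3,219.22 − $2,916.33 = $302.88.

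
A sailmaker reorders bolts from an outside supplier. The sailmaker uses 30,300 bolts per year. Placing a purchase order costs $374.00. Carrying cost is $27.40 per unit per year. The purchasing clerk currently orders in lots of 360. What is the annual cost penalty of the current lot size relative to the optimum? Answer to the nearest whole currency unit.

EOQ = √(2DS/H) = √(2 × 30,300 × 374 / 27.4) ≈ 909.49.
Cost at Q* = (D/Q*)S + (Q*/2)H = √(2DSH) ≈ $24,919.96.
Cost at Q = 360: (30,300/360)×374 + (360/2)×27.4 = $31,478.33 + $4,932.00 = $36,410.33.
Excess = $36,410.33 − $24,919.96 = $11,490.37.

Extra cost ≈ $11,490 per year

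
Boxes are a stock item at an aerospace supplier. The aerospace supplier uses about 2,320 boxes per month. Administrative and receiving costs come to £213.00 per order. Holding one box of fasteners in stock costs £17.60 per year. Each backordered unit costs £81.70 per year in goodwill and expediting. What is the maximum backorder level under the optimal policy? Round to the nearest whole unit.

S* ≈ 160 boxes

Annual demand D = 2,320 × 12 = 27,840.
With planned backorders, Q* = √(2DS/H) · √((H+B)/B).
√(2DS/H) = √(2 × 27,840 × 213 / 17.6) = 820.886.
√((H+B)/B) = √((17.6+81.7)/81.7) = 1.1025.
Q* ≈ 904.996.
S* = Q* · H/(H+B) = 904.996 × 17.6/99.3 ≈ 160.402.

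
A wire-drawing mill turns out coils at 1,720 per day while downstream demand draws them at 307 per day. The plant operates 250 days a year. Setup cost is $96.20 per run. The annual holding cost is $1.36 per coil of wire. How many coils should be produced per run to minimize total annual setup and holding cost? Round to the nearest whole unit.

Q* ≈ 3,636 coils

Annual demand D = 307 × 250 = 76,750.
Production build-up factor (1 − d/p) = 1 − 307/1,720 = 0.8215.
Q* = √(2DS / (H(1 − d/p))) = √(2 × 76,750 × 96.2 / (1.36 × 0.8215)).
= √(14,766,700 / 1.1173) ≈ 3635.511.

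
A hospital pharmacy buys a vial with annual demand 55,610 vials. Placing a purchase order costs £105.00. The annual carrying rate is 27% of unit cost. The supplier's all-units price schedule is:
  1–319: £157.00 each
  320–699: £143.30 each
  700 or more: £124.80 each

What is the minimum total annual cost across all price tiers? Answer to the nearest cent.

TC* ≈ £6,960,263.10

Holding cost per unit per year at price C is H = 0.27·C.
Evaluate total cost at each tier's feasible EOQ or, if the EOQ is below the tier, at the tier's minimum quantity.
Tier 1 (£157.00): EOQ = 524.9 exceeds tier's upper bound 319, so this tier is dominated.
EOQ at £143.30 = 549.4 (feasible in tier 2): TC = 55,610×£143.30 + (55,610/549.4)×105 + (549.4/2)×0.27×£143.30 = £7,990,169.47.
EOQ at £124.80 = 588.7 < 700, so use break Q=700: TC = 55,610×£124.80 + (55,610/700.0)×105 + (700.0/2)×0.27×£124.80 = £6,960,263.10.
Lowest total cost among the candidates is at Q = 700.0.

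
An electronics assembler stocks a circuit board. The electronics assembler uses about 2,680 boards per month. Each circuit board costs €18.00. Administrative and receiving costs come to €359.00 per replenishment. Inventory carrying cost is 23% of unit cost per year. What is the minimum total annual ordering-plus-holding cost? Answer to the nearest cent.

Annual demand D = 2,680 × 12 = 32,160.
Holding cost H = 0.23 × €18.00 = €4.1400 per unit per year.
Q* = √(2DS/H) = √(2 × 32,160 × 359 / 4.14) ≈ 2361.67.
At the optimum the two cost components are equal, so total cost = 2·(Q*/2)H = Q*·H.
Minimum total = √(2DSH) = √(2 × 32,160 × 359 × 4.14) ≈ 9777.333.

TC* ≈ €9,777.33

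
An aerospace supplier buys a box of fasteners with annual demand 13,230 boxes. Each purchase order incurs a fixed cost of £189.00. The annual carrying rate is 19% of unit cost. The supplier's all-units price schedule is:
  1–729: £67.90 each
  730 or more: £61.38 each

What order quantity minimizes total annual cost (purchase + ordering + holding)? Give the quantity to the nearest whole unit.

Q* ≈ 730 boxes

Holding cost per unit per year at price C is H = 0.19·C.
Evaluate total cost at each tier's feasible EOQ or, if the EOQ is below the tier, at the tier's minimum quantity.
EOQ at £67.90 = 622.6 (feasible in tier 1): TC = 13,230×£67.90 + (13,230/622.6)×189 + (622.6/2)×0.19×£67.90 = £906,349.26.
EOQ at £61.38 = 654.8 < 730, so use break Q=730: TC = 13,230×£61.38 + (13,230/730.0)×189 + (730.0/2)×0.19×£61.38 = £819,739.40.
Lowest total cost is £819,739.40 at Q = 730.0.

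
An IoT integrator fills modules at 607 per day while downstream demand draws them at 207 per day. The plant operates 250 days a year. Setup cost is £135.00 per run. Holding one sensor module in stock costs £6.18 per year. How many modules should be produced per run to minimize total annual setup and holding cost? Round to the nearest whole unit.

Q* ≈ 1,852 modules

Annual demand D = 207 × 250 = 51,750.
Production build-up factor (1 − d/p) = 1 − 207/607 = 0.6590.
Q* = √(2DS / (H(1 − d/p))) = √(2 × 51,750 × 135 / (6.18 × 0.6590)).
= √(13,972,500 / 4.0725) ≈ 1852.282.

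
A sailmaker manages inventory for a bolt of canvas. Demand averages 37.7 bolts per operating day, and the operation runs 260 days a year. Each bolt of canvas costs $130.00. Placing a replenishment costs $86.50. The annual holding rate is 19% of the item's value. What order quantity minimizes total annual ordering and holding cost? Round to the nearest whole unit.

Q* ≈ 262 bolts

Annual demand D = 37.7 × 260 = 9,802.
Holding cost H = 0.19 × $130.00 = $24.7000 per unit per year.
EOQ = √(2DS / H) = √(2 × 9,802 × 86.5 / 24.7).
= √(1,695,746 / 24.7) = √68,653.6842 ≈ 262.018.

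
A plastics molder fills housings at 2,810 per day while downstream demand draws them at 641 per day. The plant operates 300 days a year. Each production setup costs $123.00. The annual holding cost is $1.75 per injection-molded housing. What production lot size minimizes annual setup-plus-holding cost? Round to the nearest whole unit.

Annual demand D = 641 × 300 = 192,300.
Production build-up factor (1 − d/p) = 1 − 641/2,810 = 0.7719.
Q* = √(2DS / (H(1 − d/p))) = √(2 × 192,300 × 123 / (1.75 × 0.7719)).
= √(47,305,800 / 1.3508) ≈ 5917.817.

Q* ≈ 5,918 housings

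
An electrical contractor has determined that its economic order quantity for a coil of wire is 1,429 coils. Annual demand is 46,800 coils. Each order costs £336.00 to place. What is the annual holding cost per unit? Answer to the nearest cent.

Squaring Q* = √(2DS/H) gives Q*² = 2DS/H.
From Q* = √(2DS/H): H = 2DS / Q*² = 2 × 46,800 × 336 / 1,429² = 15.4011.

H ≈ £15.40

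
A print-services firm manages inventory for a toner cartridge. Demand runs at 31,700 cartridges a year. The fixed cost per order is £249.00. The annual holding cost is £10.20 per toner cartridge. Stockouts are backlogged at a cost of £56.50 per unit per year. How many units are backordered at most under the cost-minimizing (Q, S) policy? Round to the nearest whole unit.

With planned backorders, Q* = √(2DS/H) · √((H+B)/B).
√(2DS/H) = √(2 × 31,700 × 249 / 10.2) = 1244.068.
√((H+B)/B) = √((10.2+56.5)/56.5) = 1.0865.
Q* ≈ 1351.708.
S* = Q* · H/(H+B) = 1351.708 × 10.2/66.7 ≈ 206.708.

S* ≈ 207 cartridges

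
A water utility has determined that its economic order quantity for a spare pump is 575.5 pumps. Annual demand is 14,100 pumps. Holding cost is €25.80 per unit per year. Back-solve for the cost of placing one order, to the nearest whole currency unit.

S ≈ €303

Invert the EOQ relation Q*² = 2DS/H.
From Q* = √(2DS/H): S = Q*²H / (2D) = 575.5² × 25.8 / (2 × 14,100) = 303.0130.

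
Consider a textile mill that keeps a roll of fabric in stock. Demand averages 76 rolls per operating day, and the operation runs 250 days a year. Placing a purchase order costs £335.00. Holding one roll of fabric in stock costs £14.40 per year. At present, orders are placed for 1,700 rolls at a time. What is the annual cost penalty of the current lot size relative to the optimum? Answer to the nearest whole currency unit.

Extra cost ≈ £2,445 per year

Annual demand D = 76 × 250 = 19,000.
EOQ = √(2DS/H) = √(2 × 19,000 × 335 / 14.4) ≈ 940.23.
Cost at Q* = (D/Q*)S + (Q*/2)H = √(2DSH) ≈ £13,539.28.
Cost at Q = 1,700: (19,000/1,700)×335 + (1,700/2)×14.4 = £3,744.12 + £12,240.00 = £15,984.12.
Excess = £15,984.12 − £13,539.28 = £2,444.84.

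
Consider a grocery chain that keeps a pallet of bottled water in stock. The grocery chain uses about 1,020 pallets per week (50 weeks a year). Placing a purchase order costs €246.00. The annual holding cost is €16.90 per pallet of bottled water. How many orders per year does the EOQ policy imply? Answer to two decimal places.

N ≈ 41.85 orders per year

Annual demand D = 1,020 × 50 = 51,000.
EOQ = √(2DS/H) = √(2 × 51,000 × 246 / 16.9) ≈ 1218.50.
Orders per year = D / Q* = 51,000 / 1218.50 ≈ 41.855.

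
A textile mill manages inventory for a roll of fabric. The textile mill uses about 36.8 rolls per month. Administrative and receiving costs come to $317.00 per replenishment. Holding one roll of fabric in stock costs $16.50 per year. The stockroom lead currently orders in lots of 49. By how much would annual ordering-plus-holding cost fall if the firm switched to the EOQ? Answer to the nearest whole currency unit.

Extra cost ≈ $1,112 per year

Annual demand D = 36.8 × 12 = 441.6.
EOQ = √(2DS/H) = √(2 × 441.6 × 317 / 16.5) ≈ 130.26.
Cost at Q* = (D/Q*)S + (Q*/2)H = √(2DSH) ≈ $2,149.32.
Cost at Q = 49: (441.6/49)×317 + (49/2)×16.5 = $2,856.88 + $404.25 = $3,261.13.
Excess = $3,261.13 − $2,149.32 = $1,111.81.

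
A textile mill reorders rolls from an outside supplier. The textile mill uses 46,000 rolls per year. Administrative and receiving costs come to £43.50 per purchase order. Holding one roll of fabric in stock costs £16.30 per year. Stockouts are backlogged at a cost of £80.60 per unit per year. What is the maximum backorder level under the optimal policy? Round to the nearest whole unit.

With planned backorders, Q* = √(2DS/H) · √((H+B)/B).
√(2DS/H) = √(2 × 46,000 × 43.5 / 16.3) = 495.501.
√((H+B)/B) = √((16.3+80.6)/80.6) = 1.0965.
Q* ≈ 543.299.
S* = Q* · H/(H+B) = 543.299 × 16.3/96.9 ≈ 91.391.

S* ≈ 91 rolls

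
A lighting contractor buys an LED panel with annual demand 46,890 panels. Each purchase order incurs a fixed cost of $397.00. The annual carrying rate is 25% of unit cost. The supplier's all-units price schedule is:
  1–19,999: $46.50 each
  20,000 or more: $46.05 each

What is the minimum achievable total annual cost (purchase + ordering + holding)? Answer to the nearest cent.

Holding cost per unit per year at price C is H = 0.25·C.
For each price level, check whether its EOQ is feasible; otherwise the best quantity at that price is the breakpoint.
EOQ at $46.50 = 1789.6 (feasible in tier 1): TC = 46,890×$46.50 + (46,890/1789.6)×397 + (1789.6/2)×0.25×$46.50 = $2,201,189.00.
EOQ at $46.05 = 1798.3 < 20000, so use break Q=20000: TC = 46,890×$46.05 + (46,890/20000.0)×397 + (20000.0/2)×0.25×$46.05 = $2,275,340.27.
Lowest total cost among the candidates is at Q = 1789.6.

TC* ≈ $2,201,189.00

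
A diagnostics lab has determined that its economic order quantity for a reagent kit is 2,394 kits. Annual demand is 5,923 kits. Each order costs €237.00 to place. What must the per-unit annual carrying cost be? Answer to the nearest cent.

Invert the EOQ relation Q*² = 2DS/H.
From Q* = √(2DS/H): H = 2DS / Q*² = 2 × 5,923 × 237 / 2,394² = 0.4899.

H ≈ €0.49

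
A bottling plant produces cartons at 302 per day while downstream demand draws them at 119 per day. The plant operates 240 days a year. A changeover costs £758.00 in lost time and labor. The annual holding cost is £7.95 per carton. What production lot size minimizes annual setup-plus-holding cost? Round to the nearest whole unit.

Q* ≈ 2,998 cartons

Annual demand D = 119 × 240 = 28,560.
Production build-up factor (1 − d/p) = 1 − 119/302 = 0.6060.
Q* = √(2DS / (H(1 − d/p))) = √(2 × 28,560 × 758 / (7.95 × 0.6060)).
= √(43,296,960 / 4.8174) ≈ 2997.941.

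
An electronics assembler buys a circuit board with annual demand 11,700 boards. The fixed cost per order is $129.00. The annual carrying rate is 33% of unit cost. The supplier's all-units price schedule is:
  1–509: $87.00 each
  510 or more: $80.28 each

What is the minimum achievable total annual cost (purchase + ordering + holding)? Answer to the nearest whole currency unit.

TC* ≈ $948,991

Holding cost per unit per year at price C is H = 0.33·C.
Evaluate total cost at each tier's feasible EOQ or, if the EOQ is below the tier, at the tier's minimum quantity.
EOQ at $87.00 = 324.3 (feasible in tier 1): TC = 11,700×$87.00 + (11,700/324.3)×129 + (324.3/2)×0.33×$87.00 = $1,027,209.35.
EOQ at $80.28 = 337.6 < 510, so use break Q=510: TC = 11,700×$80.28 + (11,700/510.0)×129 + (510.0/2)×0.33×$80.28 = $948,990.97.
Lowest total cost among the candidates is at Q = 510.0.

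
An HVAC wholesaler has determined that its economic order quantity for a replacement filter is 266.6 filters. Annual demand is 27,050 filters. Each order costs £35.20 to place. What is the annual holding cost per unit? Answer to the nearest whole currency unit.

H ≈ £27

Invert the EOQ relation Q*² = 2DS/H.
From Q* = √(2DS/H): H = 2DS / Q*² = 2 × 27,050 × 35.2 / 266.6² = 26.7929.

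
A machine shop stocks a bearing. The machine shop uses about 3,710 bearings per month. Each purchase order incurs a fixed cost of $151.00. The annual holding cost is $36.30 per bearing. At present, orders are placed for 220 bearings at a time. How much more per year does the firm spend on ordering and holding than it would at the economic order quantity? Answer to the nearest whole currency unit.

Annual demand D = 3,710 × 12 = 44,520.
EOQ = √(2DS/H) = √(2 × 44,520 × 151 / 36.3) ≈ 608.59.
Cost at Q* = (D/Q*)S + (Q*/2)H = √(2DSH) ≈ $22,091.97.
Cost at Q = 220: (44,520/220)×151 + (220/2)×36.3 = $30,556.91 + $3,993.00 = $34,549.91.
Excess = $34,549.91 − $22,091.97 = $12,457.94.

Extra cost ≈ $12,458 per year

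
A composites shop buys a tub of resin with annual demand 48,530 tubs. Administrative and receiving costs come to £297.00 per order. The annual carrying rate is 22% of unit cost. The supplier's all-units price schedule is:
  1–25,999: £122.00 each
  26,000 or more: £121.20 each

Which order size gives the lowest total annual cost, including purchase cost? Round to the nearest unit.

Q* ≈ 1,036 tubs

Holding cost per unit per year at price C is H = 0.22·C.
For each price level, check whether its EOQ is feasible; otherwise the best quantity at that price is the breakpoint.
EOQ at £122.00 = 1036.4 (feasible in tier 1): TC = 48,530×£122.00 + (48,530/1036.4)×297 + (1036.4/2)×0.22×£122.00 = £5,948,475.68.
EOQ at £121.20 = 1039.8 < 26000, so use break Q=26000: TC = 48,530×£121.20 + (48,530/26000.0)×297 + (26000.0/2)×0.22×£121.20 = £6,229,022.36.
Lowest total cost is £5,948,475.68 at Q = 1036.4.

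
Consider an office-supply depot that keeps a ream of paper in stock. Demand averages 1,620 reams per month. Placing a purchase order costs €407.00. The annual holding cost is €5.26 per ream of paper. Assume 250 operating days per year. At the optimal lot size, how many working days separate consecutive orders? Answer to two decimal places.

T ≈ 22.31 days

Annual demand D = 1,620 × 12 = 19,440.
Q* = √(2DS/H) = √(2 × 19,440 × 407 / 5.26) ≈ 1734.47.
Cycle time = Q*/D × 250 = 1734.47 / 19,440 × 250 ≈ 22.305 days.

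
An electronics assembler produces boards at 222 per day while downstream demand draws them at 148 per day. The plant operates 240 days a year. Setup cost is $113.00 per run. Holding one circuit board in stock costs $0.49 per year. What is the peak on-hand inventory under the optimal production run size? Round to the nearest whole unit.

I_max ≈ 2,337 boards

Annual demand D = 148 × 240 = 35,520.
Production build-up factor (1 − d/p) = 1 − 148/222 = 0.3333.
Q* = √(2DS / (H(1 − d/p))) = √(2 × 35,520 × 113 / (0.49 × 0.3333)).
= √(8,027,520 / 0.1633) ≈ 7010.569.
Maximum inventory = Q*(1 − d/p) = 7010.569 × 0.3333 ≈ 2336.856.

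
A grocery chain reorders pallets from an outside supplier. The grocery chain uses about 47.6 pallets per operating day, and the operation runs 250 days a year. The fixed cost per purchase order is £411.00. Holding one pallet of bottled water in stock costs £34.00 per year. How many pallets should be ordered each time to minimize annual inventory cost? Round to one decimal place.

Q* ≈ 536.4 pallets

Annual demand D = 47.6 × 250 = 11,900.
EOQ = √(2DS / H) = √(2 × 11,900 × 411 / 34).
= √(9,781,800 / 34) = √287,700 ≈ 536.377.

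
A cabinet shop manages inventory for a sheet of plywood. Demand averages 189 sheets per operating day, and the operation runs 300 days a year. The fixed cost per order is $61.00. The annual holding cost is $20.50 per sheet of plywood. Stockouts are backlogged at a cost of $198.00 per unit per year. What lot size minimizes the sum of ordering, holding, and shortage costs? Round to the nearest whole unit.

Annual demand D = 189 × 300 = 56,700.
With planned backorders, Q* = √(2DS/H) · √((H+B)/B).
√(2DS/H) = √(2 × 56,700 × 61 / 20.5) = 580.891.
√((H+B)/B) = √((20.5+198)/198) = 1.0505.
Q* ≈ 610.222.

Q* ≈ 610 sheets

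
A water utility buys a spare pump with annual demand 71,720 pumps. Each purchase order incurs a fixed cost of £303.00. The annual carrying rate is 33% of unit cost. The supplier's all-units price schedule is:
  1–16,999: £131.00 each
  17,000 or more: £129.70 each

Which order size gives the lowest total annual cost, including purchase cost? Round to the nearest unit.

Holding cost per unit per year at price C is H = 0.33·C.
Evaluate total cost at each tier's feasible EOQ or, if the EOQ is below the tier, at the tier's minimum quantity.
EOQ at £131.00 = 1002.7 (feasible in tier 1): TC = 71,720×£131.00 + (71,720/1002.7)×303 + (1002.7/2)×0.33×£131.00 = £9,438,666.00.
EOQ at £129.70 = 1007.7 < 17000, so use break Q=17000: TC = 71,720×£129.70 + (71,720/17000.0)×303 + (17000.0/2)×0.33×£129.70 = £9,667,170.80.
Lowest total cost is £9,438,666.00 at Q = 1002.7.

Q* ≈ 1,003 pumps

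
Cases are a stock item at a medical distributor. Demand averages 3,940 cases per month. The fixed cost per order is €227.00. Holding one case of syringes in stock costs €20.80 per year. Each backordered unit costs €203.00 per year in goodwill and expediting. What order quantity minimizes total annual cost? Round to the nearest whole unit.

Q* ≈ 1,067 cases

Annual demand D = 3,940 × 12 = 47,280.
With planned backorders, Q* = √(2DS/H) · √((H+B)/B).
√(2DS/H) = √(2 × 47,280 × 227 / 20.8) = 1015.863.
√((H+B)/B) = √((20.8+203)/203) = 1.0500.
Q* ≈ 1066.638.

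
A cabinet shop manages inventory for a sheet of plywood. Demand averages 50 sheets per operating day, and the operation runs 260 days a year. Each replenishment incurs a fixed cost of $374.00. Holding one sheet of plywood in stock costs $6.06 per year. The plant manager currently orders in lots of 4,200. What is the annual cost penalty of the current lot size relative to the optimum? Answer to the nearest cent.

Annual demand D = 50 × 260 = 13,000.
EOQ = √(2DS/H) = √(2 × 13,000 × 374 / 6.06) ≈ 1266.74.
Cost at Q* = (D/Q*)S + (Q*/2)H = √(2DSH) ≈ $7,676.42.
Cost at Q = 4,200: (13,000/4,200)×374 + (4,200/2)×6.06 = $1,157.62 + $12,726.00 = $13,883.62.
Excess = $13,883.62 − $7,676.42 = $6,207.20.

Extra cost ≈ $6,207.20 per year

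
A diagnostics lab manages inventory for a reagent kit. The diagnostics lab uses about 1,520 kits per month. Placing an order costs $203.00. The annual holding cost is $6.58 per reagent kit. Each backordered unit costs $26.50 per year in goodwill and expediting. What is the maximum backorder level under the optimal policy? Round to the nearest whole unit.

Annual demand D = 1,520 × 12 = 18,240.
With planned backorders, Q* = √(2DS/H) · √((H+B)/B).
√(2DS/H) = √(2 × 18,240 × 203 / 6.58) = 1060.871.
√((H+B)/B) = √((6.58+26.5)/26.5) = 1.1173.
Q* ≈ 1185.284.
S* = Q* · H/(H+B) = 1185.284 × 6.58/33.08 ≈ 235.767.

S* ≈ 236 kits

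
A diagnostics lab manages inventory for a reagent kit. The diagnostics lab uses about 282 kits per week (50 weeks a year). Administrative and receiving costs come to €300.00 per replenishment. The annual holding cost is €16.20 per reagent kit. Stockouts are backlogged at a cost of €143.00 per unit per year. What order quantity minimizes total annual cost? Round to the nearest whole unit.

Q* ≈ 762 kits

Annual demand D = 282 × 50 = 14,100.
With planned backorders, Q* = √(2DS/H) · √((H+B)/B).
√(2DS/H) = √(2 × 14,100 × 300 / 16.2) = 722.649.
√((H+B)/B) = √((16.2+143)/143) = 1.0551.
Q* ≈ 762.485.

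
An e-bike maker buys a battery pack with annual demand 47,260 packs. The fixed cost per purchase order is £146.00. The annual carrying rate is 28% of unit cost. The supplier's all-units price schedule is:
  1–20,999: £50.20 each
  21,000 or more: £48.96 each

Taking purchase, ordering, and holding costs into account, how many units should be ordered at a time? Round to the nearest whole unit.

Q* ≈ 991 packs

Holding cost per unit per year at price C is H = 0.28·C.
For each price level, check whether its EOQ is feasible; otherwise the best quantity at that price is the breakpoint.
EOQ at £50.20 = 990.8 (feasible in tier 1): TC = 47,260×£50.20 + (47,260/990.8)×146 + (990.8/2)×0.28×£50.20 = £2,386,379.37.
EOQ at £48.96 = 1003.3 < 21000, so use break Q=21000: TC = 47,260×£48.96 + (47,260/21000.0)×146 + (21000.0/2)×0.28×£48.96 = £2,458,120.57.
Lowest total cost is £2,386,379.37 at Q = 990.8.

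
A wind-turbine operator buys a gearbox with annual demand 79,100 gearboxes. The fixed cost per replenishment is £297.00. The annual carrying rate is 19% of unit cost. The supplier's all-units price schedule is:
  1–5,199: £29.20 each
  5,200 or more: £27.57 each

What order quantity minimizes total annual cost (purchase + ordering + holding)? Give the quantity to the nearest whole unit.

Holding cost per unit per year at price C is H = 0.19·C.
For each price level, check whether its EOQ is feasible; otherwise the best quantity at that price is the breakpoint.
EOQ at £29.20 = 2910.1 (feasible in tier 1): TC = 79,100×£29.20 + (79,100/2910.1)×297 + (2910.1/2)×0.19×£29.20 = £2,325,865.43.
EOQ at £27.57 = 2994.9 < 5200, so use break Q=5200: TC = 79,100×£27.57 + (79,100/5200.0)×297 + (5200.0/2)×0.19×£27.57 = £2,198,924.41.
Lowest total cost is £2,198,924.41 at Q = 5200.0.

Q* ≈ 5,200 gearboxes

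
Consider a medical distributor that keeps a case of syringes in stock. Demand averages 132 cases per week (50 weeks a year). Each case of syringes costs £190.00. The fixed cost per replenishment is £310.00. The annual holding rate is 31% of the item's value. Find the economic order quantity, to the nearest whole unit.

Annual demand D = 132 × 50 = 6,600.
Holding cost H = 0.31 × £190.00 = £58.9000 per unit per year.
EOQ = √(2DS / H) = √(2 × 6,600 × 310 / 58.9).
= √(4,092,000 / 58.9) = √69,473.6842 ≈ 263.579.

Q* ≈ 264 cases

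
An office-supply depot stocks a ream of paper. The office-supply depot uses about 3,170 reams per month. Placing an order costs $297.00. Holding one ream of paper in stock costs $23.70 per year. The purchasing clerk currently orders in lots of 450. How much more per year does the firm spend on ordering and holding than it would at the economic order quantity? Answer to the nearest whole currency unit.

Extra cost ≈ $7,298 per year

Annual demand D = 3,170 × 12 = 38,040.
EOQ = √(2DS/H) = √(2 × 38,040 × 297 / 23.7) ≈ 976.43.
Cost at Q* = (D/Q*)S + (Q*/2)H = √(2DSH) ≈ $23,141.29.
Cost at Q = 450: (38,040/450)×297 + (450/2)×23.7 = $25,106.40 + $5,332.50 = $30,438.90.
Excess = $30,438.90 − $23,141.29 = $7,297.61.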